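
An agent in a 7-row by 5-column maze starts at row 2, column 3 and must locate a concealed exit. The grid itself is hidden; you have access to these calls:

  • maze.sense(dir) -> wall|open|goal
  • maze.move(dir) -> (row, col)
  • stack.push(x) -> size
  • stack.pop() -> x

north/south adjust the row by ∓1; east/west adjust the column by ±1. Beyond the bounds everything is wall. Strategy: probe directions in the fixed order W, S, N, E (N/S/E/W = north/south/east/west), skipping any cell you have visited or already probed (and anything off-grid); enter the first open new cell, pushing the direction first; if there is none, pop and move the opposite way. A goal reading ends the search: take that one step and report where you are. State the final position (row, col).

> maze.sense dir=west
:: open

> stack.push x=west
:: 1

> maze.move dir=west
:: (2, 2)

> maze.sense dir=west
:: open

> stack.push x=west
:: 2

> maze.move dir=west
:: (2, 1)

> maze.sense dir=west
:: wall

> maze.sense dir=south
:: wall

> maze.sense dir=north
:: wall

> stack.pop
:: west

> maze.move dir=east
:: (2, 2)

> maze.sense dir=south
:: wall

> maze.sense dir=north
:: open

> stack.push x=north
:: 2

> maze.move dir=north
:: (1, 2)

> maze.sense dir=north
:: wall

> maze.sense dir=east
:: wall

> stack.pop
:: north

> maze.move dir=south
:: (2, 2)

> stack.pop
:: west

> maze.move dir=east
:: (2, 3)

> maze.sense dir=south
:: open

> stack.push x=south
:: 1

> maze.move dir=south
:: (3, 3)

> maze.sense dir=south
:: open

> stack.push x=south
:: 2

> maze.move dir=south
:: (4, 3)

> maze.sense dir=west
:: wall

> maze.sense dir=south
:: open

> stack.push x=south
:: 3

> maze.move dir=south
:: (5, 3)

> maze.sense dir=west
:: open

> stack.push x=west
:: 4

> maze.move dir=west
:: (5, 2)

> maze.sense dir=west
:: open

> stack.push x=west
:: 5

> maze.move dir=west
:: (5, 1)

> maze.sense dir=west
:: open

> stack.push x=west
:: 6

> maze.move dir=west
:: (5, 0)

> maze.sense dir=south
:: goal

> maze.move dir=south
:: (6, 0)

Answer: (6, 0)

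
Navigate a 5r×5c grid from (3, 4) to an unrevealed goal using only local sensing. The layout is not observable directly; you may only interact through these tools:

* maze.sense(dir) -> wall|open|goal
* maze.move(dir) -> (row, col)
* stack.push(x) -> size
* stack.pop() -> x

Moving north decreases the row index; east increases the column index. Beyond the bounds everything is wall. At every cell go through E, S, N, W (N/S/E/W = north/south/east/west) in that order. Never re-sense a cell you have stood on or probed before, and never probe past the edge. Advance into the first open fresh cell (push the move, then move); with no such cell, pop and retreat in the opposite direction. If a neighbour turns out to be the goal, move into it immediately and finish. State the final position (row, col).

Calling maze.sense using dir=south, and observe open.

I invoke stack.push using x=south, → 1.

I run maze.move using dir=south, → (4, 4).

I use maze.sense using dir=west, → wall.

I call stack.pop, — result: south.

Using maze.move using dir=north, and get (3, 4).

Now I run maze.sense using dir=north, and get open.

I use stack.push using x=north, → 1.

Next I call maze.move using dir=north, giving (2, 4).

Now I run maze.sense using dir=north, which returns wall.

Calling maze.sense using dir=west, and get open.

Now I run stack.push using x=west, yielding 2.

Next I call maze.move using dir=west, : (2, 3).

I try maze.sense using dir=south, and observe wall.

I use maze.sense using dir=north, and see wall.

I try maze.sense using dir=west, — result: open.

I use stack.push using x=west, and get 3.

Now I run maze.move using dir=west, → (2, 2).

I call maze.sense using dir=south, yielding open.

I invoke stack.push using x=south, — result: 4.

I use maze.move using dir=south, and observe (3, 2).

I call maze.sense using dir=south, — result: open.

I run stack.push using x=south, — result: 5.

Invoking maze.move using dir=south, and see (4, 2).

Invoking maze.sense using dir=west, giving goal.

Then maze.move using dir=west, — result: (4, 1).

Answer: (4, 1)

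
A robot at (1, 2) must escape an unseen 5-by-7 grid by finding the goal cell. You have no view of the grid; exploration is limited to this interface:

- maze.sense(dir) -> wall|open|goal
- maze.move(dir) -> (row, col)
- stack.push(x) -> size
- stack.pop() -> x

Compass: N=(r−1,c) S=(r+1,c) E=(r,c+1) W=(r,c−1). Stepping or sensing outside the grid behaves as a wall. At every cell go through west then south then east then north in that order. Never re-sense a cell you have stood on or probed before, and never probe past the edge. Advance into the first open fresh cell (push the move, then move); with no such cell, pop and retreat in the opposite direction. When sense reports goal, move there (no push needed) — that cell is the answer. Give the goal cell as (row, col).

·→ maze.sense(dir: west)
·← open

·→ stack.push(x: west)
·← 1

·→ maze.move(dir: west)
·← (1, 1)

·→ maze.sense(dir: west)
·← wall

·→ maze.sense(dir: south)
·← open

·→ stack.push(x: south)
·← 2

·→ maze.move(dir: south)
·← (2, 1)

·→ maze.sense(dir: west)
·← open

·→ stack.push(x: west)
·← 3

·→ maze.move(dir: west)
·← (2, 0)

·→ maze.sense(dir: south)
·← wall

·→ stack.pop()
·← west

·→ maze.move(dir: east)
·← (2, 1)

·→ maze.sense(dir: south)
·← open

·→ stack.push(x: south)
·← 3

·→ maze.move(dir: south)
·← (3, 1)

·→ maze.sense(dir: south)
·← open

·→ stack.push(x: south)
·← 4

·→ maze.move(dir: south)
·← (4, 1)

·→ maze.sense(dir: west)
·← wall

·→ maze.sense(dir: east)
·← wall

·→ stack.pop()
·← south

·→ maze.move(dir: north)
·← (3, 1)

·→ maze.sense(dir: east)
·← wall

·→ stack.pop()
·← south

·→ maze.move(dir: north)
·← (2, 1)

·→ maze.sense(dir: east)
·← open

·→ stack.push(x: east)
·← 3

·→ maze.move(dir: east)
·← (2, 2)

·→ maze.sense(dir: east)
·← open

·→ stack.push(x: east)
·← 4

·→ maze.move(dir: east)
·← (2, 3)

·→ maze.sense(dir: south)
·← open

·→ stack.push(x: south)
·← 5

·→ maze.move(dir: south)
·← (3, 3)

·→ maze.sense(dir: south)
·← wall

·→ maze.sense(dir: east)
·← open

·→ stack.push(x: east)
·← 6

·→ maze.move(dir: east)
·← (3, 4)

·→ maze.sense(dir: south)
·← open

·→ stack.push(x: south)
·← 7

·→ maze.move(dir: south)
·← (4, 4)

·→ maze.sense(dir: east)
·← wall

·→ stack.pop()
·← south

·→ maze.move(dir: north)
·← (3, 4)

·→ maze.sense(dir: east)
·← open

·→ stack.push(x: east)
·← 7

·→ maze.move(dir: east)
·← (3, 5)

·→ maze.sense(dir: east)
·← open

·→ stack.push(x: east)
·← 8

·→ maze.move(dir: east)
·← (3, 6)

·→ maze.sense(dir: south)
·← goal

·→ maze.move(dir: south)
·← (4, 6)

Answer: (4, 6)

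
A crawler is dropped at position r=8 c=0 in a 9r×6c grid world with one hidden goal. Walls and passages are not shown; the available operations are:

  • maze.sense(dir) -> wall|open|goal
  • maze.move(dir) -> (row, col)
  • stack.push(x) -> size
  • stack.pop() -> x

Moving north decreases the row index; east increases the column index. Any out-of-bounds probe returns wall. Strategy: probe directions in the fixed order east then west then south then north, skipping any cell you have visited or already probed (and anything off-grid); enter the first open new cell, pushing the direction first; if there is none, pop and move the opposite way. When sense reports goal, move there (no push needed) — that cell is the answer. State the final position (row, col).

-- sense(dir=east) ~> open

-- push(x=east) ~> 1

-- move(dir=east) ~> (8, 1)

-- sense(dir=east) ~> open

-- push(x=east) ~> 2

-- move(dir=east) ~> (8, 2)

-- sense(dir=east) ~> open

-- push(x=east) ~> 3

-- move(dir=east) ~> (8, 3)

-- sense(dir=east) ~> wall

-- sense(dir=north) ~> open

-- push(x=north) ~> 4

-- move(dir=north) ~> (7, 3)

-- sense(dir=east) ~> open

-- push(x=east) ~> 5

-- move(dir=east) ~> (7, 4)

-- sense(dir=east) ~> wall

-- sense(dir=north) ~> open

-- push(x=north) ~> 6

-- move(dir=north) ~> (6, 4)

-- sense(dir=east) ~> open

-- push(x=east) ~> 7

-- move(dir=east) ~> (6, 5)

-- sense(dir=north) ~> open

-- push(x=north) ~> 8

-- move(dir=north) ~> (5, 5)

-- sense(dir=west) ~> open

-- push(x=west) ~> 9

-- move(dir=west) ~> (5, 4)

-- sense(dir=west) ~> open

-- push(x=west) ~> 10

-- move(dir=west) ~> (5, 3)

-- sense(dir=west) ~> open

-- push(x=west) ~> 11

-- move(dir=west) ~> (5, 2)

-- sense(dir=west) ~> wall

-- sense(dir=south) ~> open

-- push(x=south) ~> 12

-- move(dir=south) ~> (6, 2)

-- sense(dir=east) ~> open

-- push(x=east) ~> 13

-- move(dir=east) ~> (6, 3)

-- pop() ~> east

-- move(dir=west) ~> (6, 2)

-- sense(dir=west) ~> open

-- push(x=west) ~> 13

-- move(dir=west) ~> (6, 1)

-- sense(dir=west) ~> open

-- push(x=west) ~> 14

-- move(dir=west) ~> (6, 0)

-- sense(dir=south) ~> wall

-- sense(dir=north) ~> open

-- push(x=north) ~> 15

-- move(dir=north) ~> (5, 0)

-- sense(dir=north) ~> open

-- push(x=north) ~> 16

-- move(dir=north) ~> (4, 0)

-- sense(dir=east) ~> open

-- push(x=east) ~> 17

-- move(dir=east) ~> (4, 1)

-- sense(dir=east) ~> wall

-- sense(dir=north) ~> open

-- push(x=north) ~> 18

-- move(dir=north) ~> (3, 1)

-- sense(dir=east) ~> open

-- push(x=east) ~> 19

-- move(dir=east) ~> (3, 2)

-- sense(dir=east) ~> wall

-- sense(dir=north) ~> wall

-- pop() ~> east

-- move(dir=west) ~> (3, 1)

-- sense(dir=west) ~> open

-- push(x=west) ~> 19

-- move(dir=west) ~> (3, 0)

-- sense(dir=north) ~> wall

-- pop() ~> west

-- move(dir=east) ~> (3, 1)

-- sense(dir=north) ~> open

-- push(x=north) ~> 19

-- move(dir=north) ~> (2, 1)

-- sense(dir=north) ~> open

-- push(x=north) ~> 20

-- move(dir=north) ~> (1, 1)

-- sense(dir=east) ~> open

-- push(x=east) ~> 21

-- move(dir=east) ~> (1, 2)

-- sense(dir=east) ~> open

-- push(x=east) ~> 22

-- move(dir=east) ~> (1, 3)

-- sense(dir=east) ~> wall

-- sense(dir=south) ~> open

-- push(x=south) ~> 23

-- move(dir=south) ~> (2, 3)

-- sense(dir=east) ~> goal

-- move(dir=east) ~> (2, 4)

Answer: (2, 4)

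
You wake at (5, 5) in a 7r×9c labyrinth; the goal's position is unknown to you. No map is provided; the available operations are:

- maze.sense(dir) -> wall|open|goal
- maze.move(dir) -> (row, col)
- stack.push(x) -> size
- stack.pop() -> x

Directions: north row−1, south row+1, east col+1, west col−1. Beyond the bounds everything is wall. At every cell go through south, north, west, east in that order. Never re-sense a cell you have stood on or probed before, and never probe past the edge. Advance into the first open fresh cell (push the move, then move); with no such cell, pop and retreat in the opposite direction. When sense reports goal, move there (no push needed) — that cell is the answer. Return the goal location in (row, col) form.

Using maze.sense with dir='south', → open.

Now I run stack.push with x='south', which returns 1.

Calling maze.move with dir='south', giving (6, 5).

Now I run maze.sense with dir='west', : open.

Now I run stack.push with x='west', and get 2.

I run maze.move with dir='west', and get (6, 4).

I run maze.sense with dir='north', yielding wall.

Invoking maze.sense with dir='west', and get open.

Using stack.push with x='west', and get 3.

Now I run maze.move with dir='west', giving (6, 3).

Now I run maze.sense with dir='north', : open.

I run stack.push with x='north', which returns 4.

I call maze.move with dir='north', and observe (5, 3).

I run maze.sense with dir='north', giving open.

Calling stack.push with x='north', giving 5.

Next I call maze.move with dir='north', yielding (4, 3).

Invoking maze.sense with dir='north', — result: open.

I run stack.push with x='north', : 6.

I run maze.move with dir='north', → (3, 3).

Calling maze.sense with dir='north', : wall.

Next I call maze.sense with dir='west', — result: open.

Invoking stack.push with x='west', giving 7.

Invoking maze.move with dir='west', — result: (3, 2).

I use maze.sense with dir='south', giving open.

Invoking stack.push with x='south', and get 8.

I run maze.move with dir='south', and observe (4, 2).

Using maze.sense with dir='south', — result: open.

I try stack.push with x='south', which returns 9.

I call maze.move with dir='south', : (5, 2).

Now I run maze.sense with dir='south', — result: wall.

Then maze.sense with dir='west', : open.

I call stack.push with x='west', : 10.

I invoke maze.move with dir='west', which returns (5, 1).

Using maze.sense with dir='south', yielding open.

Now I run stack.push with x='south', and get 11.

I try maze.move with dir='south', and observe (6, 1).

I invoke maze.sense with dir='west', : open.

Next I call stack.push with x='west', : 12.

Calling maze.move with dir='west', giving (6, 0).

I run maze.sense with dir='north', and observe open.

Invoking stack.push with x='north', yielding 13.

Invoking maze.move with dir='north', giving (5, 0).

I invoke maze.sense with dir='north', : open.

I try stack.push with x='north', which returns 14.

Then maze.move with dir='north', and see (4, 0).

Then maze.sense with dir='north', : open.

I use stack.push with x='north', giving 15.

Calling maze.move with dir='north', and see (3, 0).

Invoking maze.sense with dir='north', giving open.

I use stack.push with x='north', and see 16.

I try maze.move with dir='north', : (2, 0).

Invoking maze.sense with dir='north', and see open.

I try stack.push with x='north', which returns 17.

I invoke maze.move with dir='north', and observe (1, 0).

I try maze.sense with dir='north', and observe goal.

I call maze.move with dir='north', and see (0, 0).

Answer: (0, 0)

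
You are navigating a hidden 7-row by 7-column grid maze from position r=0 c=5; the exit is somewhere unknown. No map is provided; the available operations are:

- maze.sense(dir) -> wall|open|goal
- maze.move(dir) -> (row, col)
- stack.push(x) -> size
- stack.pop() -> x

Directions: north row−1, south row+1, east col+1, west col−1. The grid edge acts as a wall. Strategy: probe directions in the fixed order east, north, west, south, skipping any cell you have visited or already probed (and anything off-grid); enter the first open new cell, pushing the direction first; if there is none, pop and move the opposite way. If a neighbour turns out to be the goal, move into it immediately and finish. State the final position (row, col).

[in] sense dir=east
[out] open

[in] push x=east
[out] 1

[in] move dir=east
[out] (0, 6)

[in] sense dir=south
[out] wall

[in] pop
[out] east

[in] move dir=west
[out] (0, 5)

[in] sense dir=west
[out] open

[in] push x=west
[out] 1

[in] move dir=west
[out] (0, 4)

[in] sense dir=west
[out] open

[in] push x=west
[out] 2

[in] move dir=west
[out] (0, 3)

[in] sense dir=west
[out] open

[in] push x=west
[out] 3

[in] move dir=west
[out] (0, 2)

[in] sense dir=west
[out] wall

[in] sense dir=south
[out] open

[in] push x=south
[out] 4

[in] move dir=south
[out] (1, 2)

[in] sense dir=east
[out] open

[in] push x=east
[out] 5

[in] move dir=east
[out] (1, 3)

[in] sense dir=east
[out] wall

[in] sense dir=south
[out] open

[in] push x=south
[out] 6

[in] move dir=south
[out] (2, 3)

[in] sense dir=east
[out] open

[in] push x=east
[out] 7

[in] move dir=east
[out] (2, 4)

[in] sense dir=east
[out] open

[in] push x=east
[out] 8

[in] move dir=east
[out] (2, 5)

[in] sense dir=east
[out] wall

[in] sense dir=north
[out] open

[in] push x=north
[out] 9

[in] move dir=north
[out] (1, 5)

[in] pop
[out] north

[in] move dir=south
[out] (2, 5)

[in] sense dir=south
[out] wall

[in] pop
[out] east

[in] move dir=west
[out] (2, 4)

[in] sense dir=south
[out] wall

[in] pop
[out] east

[in] move dir=west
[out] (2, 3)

[in] sense dir=west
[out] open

[in] push x=west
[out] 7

[in] move dir=west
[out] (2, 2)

[in] sense dir=west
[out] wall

[in] sense dir=south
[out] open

[in] push x=south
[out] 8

[in] move dir=south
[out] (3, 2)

[in] sense dir=east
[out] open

[in] push x=east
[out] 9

[in] move dir=east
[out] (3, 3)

[in] sense dir=south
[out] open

[in] push x=south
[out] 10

[in] move dir=south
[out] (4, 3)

[in] sense dir=east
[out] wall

[in] sense dir=west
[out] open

[in] push x=west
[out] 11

[in] move dir=west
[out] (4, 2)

[in] sense dir=west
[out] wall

[in] sense dir=south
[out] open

[in] push x=south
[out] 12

[in] move dir=south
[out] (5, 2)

[in] sense dir=east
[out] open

[in] push x=east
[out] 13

[in] move dir=east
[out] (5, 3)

[in] sense dir=east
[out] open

[in] push x=east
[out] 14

[in] move dir=east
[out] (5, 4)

[in] sense dir=east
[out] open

[in] push x=east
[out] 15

[in] move dir=east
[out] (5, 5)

[in] sense dir=east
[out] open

[in] push x=east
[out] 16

[in] move dir=east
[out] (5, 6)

[in] sense dir=north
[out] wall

[in] sense dir=south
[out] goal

[in] move dir=south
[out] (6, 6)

Answer: (6, 6)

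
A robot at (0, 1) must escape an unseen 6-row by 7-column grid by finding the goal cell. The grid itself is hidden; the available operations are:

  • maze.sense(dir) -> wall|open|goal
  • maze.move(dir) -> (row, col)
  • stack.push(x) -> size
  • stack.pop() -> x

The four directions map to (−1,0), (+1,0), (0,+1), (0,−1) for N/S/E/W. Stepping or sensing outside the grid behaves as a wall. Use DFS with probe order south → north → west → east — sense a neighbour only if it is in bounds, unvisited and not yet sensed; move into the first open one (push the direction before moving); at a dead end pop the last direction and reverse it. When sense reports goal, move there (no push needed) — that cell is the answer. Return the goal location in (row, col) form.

Using sense on south, — result: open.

Next I call push on south, and get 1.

Now I run move on south, and observe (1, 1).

Invoking sense on south, : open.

Then push on south, and see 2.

Next I call move on south, — result: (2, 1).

Then sense on south, : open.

Using push on south, and get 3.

Using move on south, yielding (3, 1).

Calling sense on south, → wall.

I run sense on west, — result: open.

I run push on west, — result: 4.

Using move on west, which returns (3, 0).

Using sense on south, giving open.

I run push on south, which returns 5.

Now I run move on south, which returns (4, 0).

I call sense on south, and see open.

I run push on south, giving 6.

Then move on south, giving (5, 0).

Invoking sense on east, and see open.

Invoking push on east, → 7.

Then move on east, yielding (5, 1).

I try sense on east, and get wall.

I use pop(), and get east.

I call move on west, and get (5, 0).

I run pop, and observe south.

Then move on north, which returns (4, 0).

I call pop(), and see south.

Then move on north, giving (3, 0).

Calling sense on north, giving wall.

I use pop(), and get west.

I use move on east, which returns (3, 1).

Next I call sense on east, → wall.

I run pop(), — result: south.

I call move on north, → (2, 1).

Then sense on east, : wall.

Next I call pop(), yielding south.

I call move on north, yielding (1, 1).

I use sense on west, yielding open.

I use push on west, and see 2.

Now I run move on west, and get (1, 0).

Using sense on north, yielding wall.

I run pop, → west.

I use move on east, giving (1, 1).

Then sense on east, → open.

I invoke push on east, giving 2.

Calling move on east, which returns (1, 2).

Then sense on north, and observe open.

I call push on north, giving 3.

Calling move on north, which returns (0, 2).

Invoking sense on east, and see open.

Using push on east, → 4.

Calling move on east, : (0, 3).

Then sense on south, : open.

Invoking push on south, and see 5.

Invoking move on south, giving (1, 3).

I try sense on south, and see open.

I run push on south, : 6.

I invoke move on south, — result: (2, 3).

Using sense on south, and see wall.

Invoking sense on east, yielding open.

Now I run push on east, giving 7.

I run move on east, giving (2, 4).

I call sense on south, and get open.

I call push on south, : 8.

Invoking move on south, giving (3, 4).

Now I run sense on south, : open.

Then push on south, and see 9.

I run move on south, and get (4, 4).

Then sense on south, → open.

Now I run push on south, which returns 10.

Using move on south, which returns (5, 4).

I use sense on west, → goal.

I run move on west, : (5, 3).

Answer: (5, 3)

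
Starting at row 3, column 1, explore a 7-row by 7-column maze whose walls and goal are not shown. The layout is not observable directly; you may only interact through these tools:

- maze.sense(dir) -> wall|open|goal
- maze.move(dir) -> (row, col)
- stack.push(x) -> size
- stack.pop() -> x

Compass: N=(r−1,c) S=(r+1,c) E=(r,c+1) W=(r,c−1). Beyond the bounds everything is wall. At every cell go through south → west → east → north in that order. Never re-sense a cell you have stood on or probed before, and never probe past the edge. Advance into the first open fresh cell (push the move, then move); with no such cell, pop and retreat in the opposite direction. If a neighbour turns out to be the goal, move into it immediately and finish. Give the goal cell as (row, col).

-- 1. sense(south) => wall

-- 2. sense(west) => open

-- 3. push(west) => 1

-- 4. move(west) => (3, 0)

-- 5. sense(south) => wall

-- 6. sense(north) => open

-- 7. push(north) => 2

-- 8. move(north) => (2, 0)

-- 9. sense(east) => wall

-- 10. sense(north) => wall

-- 11. pop() => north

-- 12. move(south) => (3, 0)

-- 13. pop() => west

-- 14. move(east) => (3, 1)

-- 15. sense(east) => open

-- 16. push(east) => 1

-- 17. move(east) => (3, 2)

-- 18. sense(south) => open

-- 19. push(south) => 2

-- 20. move(south) => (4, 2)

-- 21. sense(south) => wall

-- 22. sense(east) => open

-- 23. push(east) => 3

-- 24. move(east) => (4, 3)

-- 25. sense(south) => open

-- 26. push(south) => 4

-- 27. move(south) => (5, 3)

-- 28. sense(south) => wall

-- 29. sense(east) => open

-- 30. push(east) => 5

-- 31. move(east) => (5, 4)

-- 32. sense(south) => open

-- 33. push(south) => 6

-- 34. move(south) => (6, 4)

-- 35. sense(east) => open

-- 36. push(east) => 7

-- 37. move(east) => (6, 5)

-- 38. sense(east) => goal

-- 39. move(east) => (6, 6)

Answer: (6, 6)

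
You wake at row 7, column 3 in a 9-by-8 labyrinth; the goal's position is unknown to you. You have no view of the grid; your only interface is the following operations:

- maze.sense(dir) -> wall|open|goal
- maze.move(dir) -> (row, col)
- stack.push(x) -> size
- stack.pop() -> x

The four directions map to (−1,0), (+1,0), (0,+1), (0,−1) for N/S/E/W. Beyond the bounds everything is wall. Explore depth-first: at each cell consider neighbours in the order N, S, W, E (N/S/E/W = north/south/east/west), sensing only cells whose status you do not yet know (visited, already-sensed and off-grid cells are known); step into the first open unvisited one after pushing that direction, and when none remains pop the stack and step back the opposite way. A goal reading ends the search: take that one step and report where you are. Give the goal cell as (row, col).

% 1. sense(dir='north') ~> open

% 2. push(x='north') ~> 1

% 3. move(dir='north') ~> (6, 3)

% 4. sense(dir='north') ~> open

% 5. push(x='north') ~> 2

% 6. move(dir='north') ~> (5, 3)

% 7. sense(dir='north') ~> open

% 8. push(x='north') ~> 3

% 9. move(dir='north') ~> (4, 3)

% 10. sense(dir='north') ~> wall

% 11. sense(dir='west') ~> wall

% 12. sense(dir='east') ~> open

% 13. push(x='east') ~> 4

% 14. move(dir='east') ~> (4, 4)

% 15. sense(dir='north') ~> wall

% 16. sense(dir='south') ~> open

% 17. push(x='south') ~> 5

% 18. move(dir='south') ~> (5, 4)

% 19. sense(dir='south') ~> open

% 20. push(x='south') ~> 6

% 21. move(dir='south') ~> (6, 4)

% 22. sense(dir='south') ~> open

% 23. push(x='south') ~> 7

% 24. move(dir='south') ~> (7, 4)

% 25. sense(dir='south') ~> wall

% 26. sense(dir='east') ~> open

% 27. push(x='east') ~> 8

% 28. move(dir='east') ~> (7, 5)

% 29. sense(dir='north') ~> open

% 30. push(x='north') ~> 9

% 31. move(dir='north') ~> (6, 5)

% 32. sense(dir='north') ~> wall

% 33. sense(dir='east') ~> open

% 34. push(x='east') ~> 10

% 35. move(dir='east') ~> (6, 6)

% 36. sense(dir='north') ~> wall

% 37. sense(dir='south') ~> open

% 38. push(x='south') ~> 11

% 39. move(dir='south') ~> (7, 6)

% 40. sense(dir='south') ~> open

% 41. push(x='south') ~> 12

% 42. move(dir='south') ~> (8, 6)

% 43. sense(dir='west') ~> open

% 44. push(x='west') ~> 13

% 45. move(dir='west') ~> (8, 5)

% 46. pop() ~> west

% 47. move(dir='east') ~> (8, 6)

% 48. sense(dir='east') ~> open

% 49. push(x='east') ~> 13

% 50. move(dir='east') ~> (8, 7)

% 51. sense(dir='north') ~> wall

% 52. pop() ~> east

% 53. move(dir='west') ~> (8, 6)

% 54. pop() ~> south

% 55. move(dir='north') ~> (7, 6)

% 56. pop() ~> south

% 57. move(dir='north') ~> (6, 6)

% 58. sense(dir='east') ~> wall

% 59. pop() ~> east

% 60. move(dir='west') ~> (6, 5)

% 61. pop() ~> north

% 62. move(dir='south') ~> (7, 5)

% 63. pop() ~> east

% 64. move(dir='west') ~> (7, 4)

% 65. pop() ~> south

% 66. move(dir='north') ~> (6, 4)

% 67. pop() ~> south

% 68. move(dir='north') ~> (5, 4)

% 69. pop() ~> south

% 70. move(dir='north') ~> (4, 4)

% 71. sense(dir='east') ~> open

% 72. push(x='east') ~> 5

% 73. move(dir='east') ~> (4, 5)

% 74. sense(dir='north') ~> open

% 75. push(x='north') ~> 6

% 76. move(dir='north') ~> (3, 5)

% 77. sense(dir='north') ~> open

% 78. push(x='north') ~> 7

% 79. move(dir='north') ~> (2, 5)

% 80. sense(dir='north') ~> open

% 81. push(x='north') ~> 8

% 82. move(dir='north') ~> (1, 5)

% 83. sense(dir='north') ~> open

% 84. push(x='north') ~> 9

% 85. move(dir='north') ~> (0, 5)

% 86. sense(dir='west') ~> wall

% 87. sense(dir='east') ~> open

% 88. push(x='east') ~> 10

% 89. move(dir='east') ~> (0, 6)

% 90. sense(dir='south') ~> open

% 91. push(x='south') ~> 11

% 92. move(dir='south') ~> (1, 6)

% 93. sense(dir='south') ~> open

% 94. push(x='south') ~> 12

% 95. move(dir='south') ~> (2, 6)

% 96. sense(dir='south') ~> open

% 97. push(x='south') ~> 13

% 98. move(dir='south') ~> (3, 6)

% 99. sense(dir='south') ~> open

% 100. push(x='south') ~> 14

% 101. move(dir='south') ~> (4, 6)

% 102. sense(dir='east') ~> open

% 103. push(x='east') ~> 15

% 104. move(dir='east') ~> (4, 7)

% 105. sense(dir='north') ~> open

% 106. push(x='north') ~> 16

% 107. move(dir='north') ~> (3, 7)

% 108. sense(dir='north') ~> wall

% 109. pop() ~> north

% 110. move(dir='south') ~> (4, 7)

% 111. sense(dir='south') ~> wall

% 112. pop() ~> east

% 113. move(dir='west') ~> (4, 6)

% 114. pop() ~> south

% 115. move(dir='north') ~> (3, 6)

% 116. pop() ~> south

% 117. move(dir='north') ~> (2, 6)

% 118. pop() ~> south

% 119. move(dir='north') ~> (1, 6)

% 120. sense(dir='east') ~> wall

% 121. pop() ~> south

% 122. move(dir='north') ~> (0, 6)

% 123. sense(dir='east') ~> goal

% 124. move(dir='east') ~> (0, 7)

Answer: (0, 7)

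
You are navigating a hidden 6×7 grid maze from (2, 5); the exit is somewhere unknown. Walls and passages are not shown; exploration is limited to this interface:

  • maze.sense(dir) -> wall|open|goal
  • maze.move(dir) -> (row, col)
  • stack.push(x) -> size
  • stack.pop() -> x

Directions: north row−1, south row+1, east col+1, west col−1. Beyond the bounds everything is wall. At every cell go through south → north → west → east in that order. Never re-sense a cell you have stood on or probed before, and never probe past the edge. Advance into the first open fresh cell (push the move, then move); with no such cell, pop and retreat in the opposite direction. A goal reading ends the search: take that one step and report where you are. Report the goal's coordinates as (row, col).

% 1. sense(dir: south) : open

% 2. push(x: south) : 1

% 3. move(dir: south) : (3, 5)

% 4. sense(dir: south) : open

% 5. push(x: south) : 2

% 6. move(dir: south) : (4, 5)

% 7. sense(dir: south) : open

% 8. push(x: south) : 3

% 9. move(dir: south) : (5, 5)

% 10. sense(dir: west) : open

% 11. push(x: west) : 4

% 12. move(dir: west) : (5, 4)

% 13. sense(dir: north) : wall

% 14. sense(dir: west) : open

% 15. push(x: west) : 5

% 16. move(dir: west) : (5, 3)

% 17. sense(dir: north) : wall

% 18. sense(dir: west) : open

% 19. push(x: west) : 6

% 20. move(dir: west) : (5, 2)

% 21. sense(dir: north) : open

% 22. push(x: north) : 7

% 23. move(dir: north) : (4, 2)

% 24. sense(dir: north) : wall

% 25. sense(dir: west) : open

% 26. push(x: west) : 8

% 27. move(dir: west) : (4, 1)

% 28. sense(dir: south) : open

% 29. push(x: south) : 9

% 30. move(dir: south) : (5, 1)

% 31. sense(dir: west) : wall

% 32. pop() : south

% 33. move(dir: north) : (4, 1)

% 34. sense(dir: north) : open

% 35. push(x: north) : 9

% 36. move(dir: north) : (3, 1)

% 37. sense(dir: north) : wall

% 38. sense(dir: west) : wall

% 39. pop() : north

% 40. move(dir: south) : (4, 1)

% 41. sense(dir: west) : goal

% 42. move(dir: west) : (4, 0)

Answer: (4, 0)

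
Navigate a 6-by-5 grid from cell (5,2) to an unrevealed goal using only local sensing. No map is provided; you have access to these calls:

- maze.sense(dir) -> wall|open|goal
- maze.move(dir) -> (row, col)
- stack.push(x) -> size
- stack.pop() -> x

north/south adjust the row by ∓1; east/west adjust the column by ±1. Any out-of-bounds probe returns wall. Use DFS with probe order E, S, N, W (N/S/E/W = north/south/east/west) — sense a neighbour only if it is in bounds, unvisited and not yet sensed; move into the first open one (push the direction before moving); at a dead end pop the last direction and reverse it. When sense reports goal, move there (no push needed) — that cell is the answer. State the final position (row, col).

Action: sense[dir: east]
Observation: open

Action: push[x: east]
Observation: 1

Action: move[dir: east]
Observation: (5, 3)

Action: sense[dir: east]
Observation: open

Action: push[x: east]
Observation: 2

Action: move[dir: east]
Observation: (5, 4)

Action: sense[dir: north]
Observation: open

Action: push[x: north]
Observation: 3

Action: move[dir: north]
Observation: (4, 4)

Action: sense[dir: north]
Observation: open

Action: push[x: north]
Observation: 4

Action: move[dir: north]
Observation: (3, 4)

Action: sense[dir: north]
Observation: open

Action: push[x: north]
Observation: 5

Action: move[dir: north]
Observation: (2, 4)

Action: sense[dir: north]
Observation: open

Action: push[x: north]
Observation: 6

Action: move[dir: north]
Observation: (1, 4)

Action: sense[dir: north]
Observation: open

Action: push[x: north]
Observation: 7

Action: move[dir: north]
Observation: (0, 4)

Action: sense[dir: west]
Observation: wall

Action: pop[]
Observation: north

Action: move[dir: south]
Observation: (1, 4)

Action: sense[dir: west]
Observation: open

Action: push[x: west]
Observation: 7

Action: move[dir: west]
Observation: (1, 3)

Action: sense[dir: south]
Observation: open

Action: push[x: south]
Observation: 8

Action: move[dir: south]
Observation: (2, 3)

Action: sense[dir: south]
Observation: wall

Action: sense[dir: west]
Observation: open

Action: push[x: west]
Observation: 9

Action: move[dir: west]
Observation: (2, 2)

Action: sense[dir: south]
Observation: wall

Action: sense[dir: north]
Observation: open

Action: push[x: north]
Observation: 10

Action: move[dir: north]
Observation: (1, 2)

Action: sense[dir: north]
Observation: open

Action: push[x: north]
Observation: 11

Action: move[dir: north]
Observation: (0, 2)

Action: sense[dir: west]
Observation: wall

Action: pop[]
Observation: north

Action: move[dir: south]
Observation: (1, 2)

Action: sense[dir: west]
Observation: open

Action: push[x: west]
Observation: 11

Action: move[dir: west]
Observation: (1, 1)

Action: sense[dir: south]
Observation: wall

Action: sense[dir: west]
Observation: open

Action: push[x: west]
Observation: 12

Action: move[dir: west]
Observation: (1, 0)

Action: sense[dir: south]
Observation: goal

Action: move[dir: south]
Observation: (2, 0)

Answer: (2, 0)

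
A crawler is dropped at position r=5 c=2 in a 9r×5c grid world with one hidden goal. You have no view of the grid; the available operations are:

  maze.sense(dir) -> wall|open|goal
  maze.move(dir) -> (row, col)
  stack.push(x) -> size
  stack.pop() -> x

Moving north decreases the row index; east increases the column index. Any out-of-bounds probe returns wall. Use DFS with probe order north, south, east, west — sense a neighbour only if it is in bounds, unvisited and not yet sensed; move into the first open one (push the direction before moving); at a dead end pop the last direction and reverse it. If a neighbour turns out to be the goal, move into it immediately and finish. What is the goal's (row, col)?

·→ maze.sense(dir→north)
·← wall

·→ maze.sense(dir→south)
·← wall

·→ maze.sense(dir→east)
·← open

·→ stack.push(x→east)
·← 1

·→ maze.move(dir→east)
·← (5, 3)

·→ maze.sense(dir→north)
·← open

·→ stack.push(x→north)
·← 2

·→ maze.move(dir→north)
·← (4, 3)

·→ maze.sense(dir→north)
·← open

·→ stack.push(x→north)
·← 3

·→ maze.move(dir→north)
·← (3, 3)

·→ maze.sense(dir→north)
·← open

·→ stack.push(x→north)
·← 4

·→ maze.move(dir→north)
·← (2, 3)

·→ maze.sense(dir→north)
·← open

·→ stack.push(x→north)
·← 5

·→ maze.move(dir→north)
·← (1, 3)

·→ maze.sense(dir→north)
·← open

·→ stack.push(x→north)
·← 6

·→ maze.move(dir→north)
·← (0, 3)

·→ maze.sense(dir→east)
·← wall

·→ maze.sense(dir→west)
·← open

·→ stack.push(x→west)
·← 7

·→ maze.move(dir→west)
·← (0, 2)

·→ maze.sense(dir→south)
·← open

·→ stack.push(x→south)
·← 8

·→ maze.move(dir→south)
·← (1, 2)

·→ maze.sense(dir→south)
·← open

·→ stack.push(x→south)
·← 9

·→ maze.move(dir→south)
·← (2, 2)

·→ maze.sense(dir→south)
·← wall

·→ maze.sense(dir→west)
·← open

·→ stack.push(x→west)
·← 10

·→ maze.move(dir→west)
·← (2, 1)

·→ maze.sense(dir→north)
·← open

·→ stack.push(x→north)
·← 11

·→ maze.move(dir→north)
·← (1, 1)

·→ maze.sense(dir→north)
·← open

·→ stack.push(x→north)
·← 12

·→ maze.move(dir→north)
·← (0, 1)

·→ maze.sense(dir→west)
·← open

·→ stack.push(x→west)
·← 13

·→ maze.move(dir→west)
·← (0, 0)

·→ maze.sense(dir→south)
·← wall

·→ stack.pop()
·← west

·→ maze.move(dir→east)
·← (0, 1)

·→ stack.pop()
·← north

·→ maze.move(dir→south)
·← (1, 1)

·→ stack.pop()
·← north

·→ maze.move(dir→south)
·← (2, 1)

·→ maze.sense(dir→south)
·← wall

·→ maze.sense(dir→west)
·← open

·→ stack.push(x→west)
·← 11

·→ maze.move(dir→west)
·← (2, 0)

·→ maze.sense(dir→south)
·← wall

·→ stack.pop()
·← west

·→ maze.move(dir→east)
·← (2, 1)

·→ stack.pop()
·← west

·→ maze.move(dir→east)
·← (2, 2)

·→ stack.pop()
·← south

·→ maze.move(dir→north)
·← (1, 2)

·→ stack.pop()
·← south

·→ maze.move(dir→north)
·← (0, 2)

·→ stack.pop()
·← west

·→ maze.move(dir→east)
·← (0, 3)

·→ stack.pop()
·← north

·→ maze.move(dir→south)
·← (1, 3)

·→ maze.sense(dir→east)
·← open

·→ stack.push(x→east)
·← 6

·→ maze.move(dir→east)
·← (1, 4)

·→ maze.sense(dir→south)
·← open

·→ stack.push(x→south)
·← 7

·→ maze.move(dir→south)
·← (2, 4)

·→ maze.sense(dir→south)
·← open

·→ stack.push(x→south)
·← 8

·→ maze.move(dir→south)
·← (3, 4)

·→ maze.sense(dir→south)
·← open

·→ stack.push(x→south)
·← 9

·→ maze.move(dir→south)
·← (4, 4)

·→ maze.sense(dir→south)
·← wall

·→ stack.pop()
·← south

·→ maze.move(dir→north)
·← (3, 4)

·→ stack.pop()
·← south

·→ maze.move(dir→north)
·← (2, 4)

·→ stack.pop()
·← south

·→ maze.move(dir→north)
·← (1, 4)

·→ stack.pop()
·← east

·→ maze.move(dir→west)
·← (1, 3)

·→ stack.pop()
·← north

·→ maze.move(dir→south)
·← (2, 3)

·→ stack.pop()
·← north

·→ maze.move(dir→south)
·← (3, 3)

·→ stack.pop()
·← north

·→ maze.move(dir→south)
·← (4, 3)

·→ stack.pop()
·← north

·→ maze.move(dir→south)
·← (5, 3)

·→ maze.sense(dir→south)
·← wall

·→ stack.pop()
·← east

·→ maze.move(dir→west)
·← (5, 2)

·→ maze.sense(dir→west)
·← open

·→ stack.push(x→west)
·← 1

·→ maze.move(dir→west)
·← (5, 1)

·→ maze.sense(dir→north)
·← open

·→ stack.push(x→north)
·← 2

·→ maze.move(dir→north)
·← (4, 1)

·→ maze.sense(dir→west)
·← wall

·→ stack.pop()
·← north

·→ maze.move(dir→south)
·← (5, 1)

·→ maze.sense(dir→south)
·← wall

·→ maze.sense(dir→west)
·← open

·→ stack.push(x→west)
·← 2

·→ maze.move(dir→west)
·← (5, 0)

·→ maze.sense(dir→south)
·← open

·→ stack.push(x→south)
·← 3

·→ maze.move(dir→south)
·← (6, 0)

·→ maze.sense(dir→south)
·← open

·→ stack.push(x→south)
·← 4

·→ maze.move(dir→south)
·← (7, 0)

·→ maze.sense(dir→south)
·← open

·→ stack.push(x→south)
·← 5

·→ maze.move(dir→south)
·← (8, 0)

·→ maze.sense(dir→east)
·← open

·→ stack.push(x→east)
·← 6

·→ maze.move(dir→east)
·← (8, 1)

·→ maze.sense(dir→north)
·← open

·→ stack.push(x→north)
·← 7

·→ maze.move(dir→north)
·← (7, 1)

·→ maze.sense(dir→east)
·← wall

·→ stack.pop()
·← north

·→ maze.move(dir→south)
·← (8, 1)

·→ maze.sense(dir→east)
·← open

·→ stack.push(x→east)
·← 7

·→ maze.move(dir→east)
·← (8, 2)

·→ maze.sense(dir→east)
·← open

·→ stack.push(x→east)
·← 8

·→ maze.move(dir→east)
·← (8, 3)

·→ maze.sense(dir→north)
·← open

·→ stack.push(x→north)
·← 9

·→ maze.move(dir→north)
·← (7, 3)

·→ maze.sense(dir→east)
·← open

·→ stack.push(x→east)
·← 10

·→ maze.move(dir→east)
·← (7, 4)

·→ maze.sense(dir→north)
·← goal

·→ maze.move(dir→north)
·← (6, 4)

Answer: (6, 4)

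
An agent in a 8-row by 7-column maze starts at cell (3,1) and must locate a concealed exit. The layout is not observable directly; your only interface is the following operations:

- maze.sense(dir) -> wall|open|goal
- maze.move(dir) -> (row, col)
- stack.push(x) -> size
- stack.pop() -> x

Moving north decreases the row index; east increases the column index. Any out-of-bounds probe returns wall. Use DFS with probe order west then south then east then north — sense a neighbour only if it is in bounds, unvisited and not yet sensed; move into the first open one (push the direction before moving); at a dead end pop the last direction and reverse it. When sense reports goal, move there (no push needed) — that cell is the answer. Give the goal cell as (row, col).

CALL sense[dir→west]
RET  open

CALL push[x→west]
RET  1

CALL move[dir→west]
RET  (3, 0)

CALL sense[dir→south]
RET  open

CALL push[x→south]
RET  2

CALL move[dir→south]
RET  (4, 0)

CALL sense[dir→south]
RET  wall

CALL sense[dir→east]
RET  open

CALL push[x→east]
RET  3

CALL move[dir→east]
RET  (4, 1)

CALL sense[dir→south]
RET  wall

CALL sense[dir→east]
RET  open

CALL push[x→east]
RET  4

CALL move[dir→east]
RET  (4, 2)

CALL sense[dir→south]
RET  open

CALL push[x→south]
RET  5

CALL move[dir→south]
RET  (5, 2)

CALL sense[dir→south]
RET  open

CALL push[x→south]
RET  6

CALL move[dir→south]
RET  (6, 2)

CALL sense[dir→west]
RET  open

CALL push[x→west]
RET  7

CALL move[dir→west]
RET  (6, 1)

CALL sense[dir→west]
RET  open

CALL push[x→west]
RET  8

CALL move[dir→west]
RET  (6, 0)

CALL sense[dir→south]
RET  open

CALL push[x→south]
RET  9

CALL move[dir→south]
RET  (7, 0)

CALL sense[dir→east]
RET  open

CALL push[x→east]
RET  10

CALL move[dir→east]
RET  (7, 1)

CALL sense[dir→east]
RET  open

CALL push[x→east]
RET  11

CALL move[dir→east]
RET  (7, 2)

CALL sense[dir→east]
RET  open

CALL push[x→east]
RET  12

CALL move[dir→east]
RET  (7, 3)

CALL sense[dir→east]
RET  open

CALL push[x→east]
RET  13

CALL move[dir→east]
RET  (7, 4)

CALL sense[dir→east]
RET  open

CALL push[x→east]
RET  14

CALL move[dir→east]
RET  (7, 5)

CALL sense[dir→east]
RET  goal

CALL move[dir→east]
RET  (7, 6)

Answer: (7, 6)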